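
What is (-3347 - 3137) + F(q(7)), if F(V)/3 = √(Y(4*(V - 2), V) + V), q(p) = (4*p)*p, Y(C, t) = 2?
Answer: -6484 + 9*√22 ≈ -6441.8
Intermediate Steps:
q(p) = 4*p²
F(V) = 3*√(2 + V)
(-3347 - 3137) + F(q(7)) = (-3347 - 3137) + 3*√(2 + 4*7²) = -6484 + 3*√(2 + 4*49) = -6484 + 3*√(2 + 196) = -6484 + 3*√198 = -6484 + 3*(3*√22) = -6484 + 9*√22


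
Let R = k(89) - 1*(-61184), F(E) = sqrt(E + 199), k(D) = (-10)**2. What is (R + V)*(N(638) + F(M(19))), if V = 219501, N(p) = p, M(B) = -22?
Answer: 179140830 + 280785*sqrt(177) ≈ 1.8288e+8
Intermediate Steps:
k(D) = 100
F(E) = sqrt(199 + E)
R = 61284 (R = 100 - 1*(-61184) = 100 + 61184 = 61284)
(R + V)*(N(638) + F(M(19))) = (61284 + 219501)*(638 + sqrt(199 - 22)) = 280785*(638 + sqrt(177)) = 179140830 + 280785*sqrt(177)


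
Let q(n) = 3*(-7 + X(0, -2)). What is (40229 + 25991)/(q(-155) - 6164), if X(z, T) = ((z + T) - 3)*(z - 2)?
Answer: -13244/1231 ≈ -10.759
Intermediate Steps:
X(z, T) = (-2 + z)*(-3 + T + z) (X(z, T) = ((T + z) - 3)*(-2 + z) = (-3 + T + z)*(-2 + z) = (-2 + z)*(-3 + T + z))
q(n) = 9 (q(n) = 3*(-7 + (6 + 0² - 5*0 - 2*(-2) - 2*0)) = 3*(-7 + (6 + 0 + 0 + 4 + 0)) = 3*(-7 + 10) = 3*3 = 9)
(40229 + 25991)/(q(-155) - 6164) = (40229 + 25991)/(9 - 6164) = 66220/(-6155) = 66220*(-1/6155) = -13244/1231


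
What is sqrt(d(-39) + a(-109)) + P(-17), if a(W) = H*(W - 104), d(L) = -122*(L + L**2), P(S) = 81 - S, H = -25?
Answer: 98 + I*sqrt(175479) ≈ 98.0 + 418.9*I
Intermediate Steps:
d(L) = -122*L - 122*L**2
a(W) = 2600 - 25*W (a(W) = -25*(W - 104) = -25*(-104 + W) = 2600 - 25*W)
sqrt(d(-39) + a(-109)) + P(-17) = sqrt(-122*(-39)*(1 - 39) + (2600 - 25*(-109))) + (81 - 1*(-17)) = sqrt(-122*(-39)*(-38) + (2600 + 2725)) + (81 + 17) = sqrt(-180804 + 5325) + 98 = sqrt(-175479) + 98 = I*sqrt(175479) + 98 = 98 + I*sqrt(175479)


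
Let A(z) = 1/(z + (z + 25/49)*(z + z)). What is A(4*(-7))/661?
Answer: 7/6993380 ≈ 1.0009e-6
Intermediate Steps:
A(z) = 1/(z + 2*z*(25/49 + z)) (A(z) = 1/(z + (z + 25*(1/49))*(2*z)) = 1/(z + (z + 25/49)*(2*z)) = 1/(z + (25/49 + z)*(2*z)) = 1/(z + 2*z*(25/49 + z)))
A(4*(-7))/661 = (49/(((4*(-7)))*(99 + 98*(4*(-7)))))/661 = (49/(-28*(99 + 98*(-28))))*(1/661) = (49*(-1/28)/(99 - 2744))*(1/661) = (49*(-1/28)/(-2645))*(1/661) = (49*(-1/28)*(-1/2645))*(1/661) = (7/10580)*(1/661) = 7/6993380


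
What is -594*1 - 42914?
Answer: -43508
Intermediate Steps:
-594*1 - 42914 = -594 - 42914 = -43508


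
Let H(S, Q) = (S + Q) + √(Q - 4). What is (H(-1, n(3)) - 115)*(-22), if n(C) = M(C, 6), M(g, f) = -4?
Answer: 2640 - 44*I*√2 ≈ 2640.0 - 62.225*I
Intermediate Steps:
n(C) = -4
H(S, Q) = Q + S + √(-4 + Q) (H(S, Q) = (Q + S) + √(-4 + Q) = Q + S + √(-4 + Q))
(H(-1, n(3)) - 115)*(-22) = ((-4 - 1 + √(-4 - 4)) - 115)*(-22) = ((-4 - 1 + √(-8)) - 115)*(-22) = ((-4 - 1 + 2*I*√2) - 115)*(-22) = ((-5 + 2*I*√2) - 115)*(-22) = (-120 + 2*I*√2)*(-22) = 2640 - 44*I*√2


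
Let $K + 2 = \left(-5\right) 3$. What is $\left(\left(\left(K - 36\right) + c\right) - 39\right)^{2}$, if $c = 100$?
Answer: $64$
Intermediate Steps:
$K = -17$ ($K = -2 - 15 = -17$)
$\left(\left(\left(K - 36\right) + c\right) - 39\right)^{2} = \left(\left(\left(-17 - 36\right) + 100\right) - 39\right)^{2} = \left(\left(-53 + 100\right) - 39\right)^{2} = \left(47 - 39\right)^{2} = 8^{2} = 64$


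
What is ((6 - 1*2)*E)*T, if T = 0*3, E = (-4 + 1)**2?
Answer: 0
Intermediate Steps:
E = 9 (E = (-3)**2 = 9)
T = 0
((6 - 1*2)*E)*T = ((6 - 1*2)*9)*0 = ((6 - 2)*9)*0 = (4*9)*0 = 36*0 = 0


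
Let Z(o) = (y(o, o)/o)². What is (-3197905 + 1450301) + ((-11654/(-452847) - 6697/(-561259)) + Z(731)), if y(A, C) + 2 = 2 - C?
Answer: -444178553381989174/254164454373 ≈ -1.7476e+6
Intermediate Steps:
y(A, C) = -C (y(A, C) = -2 + (2 - C) = -C)
Z(o) = 1 (Z(o) = ((-o)/o)² = (-1)² = 1)
(-3197905 + 1450301) + ((-11654/(-452847) - 6697/(-561259)) + Z(731)) = (-3197905 + 1450301) + ((-11654/(-452847) - 6697/(-561259)) + 1) = -1747604 + ((-11654*(-1/452847) - 6697*(-1/561259)) + 1) = -1747604 + ((11654/452847 + 6697/561259) + 1) = -1747604 + (9573628745/254164454373 + 1) = -1747604 + 263738083118/254164454373 = -444178553381989174/254164454373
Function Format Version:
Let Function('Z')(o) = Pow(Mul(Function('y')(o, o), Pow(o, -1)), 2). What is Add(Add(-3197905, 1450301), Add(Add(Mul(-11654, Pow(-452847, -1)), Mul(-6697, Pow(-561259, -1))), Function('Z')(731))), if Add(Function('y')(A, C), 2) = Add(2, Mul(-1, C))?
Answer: Rational(-444178553381989174, 254164454373) ≈ -1.7476e+6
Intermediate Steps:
Function('y')(A, C) = Mul(-1, C) (Function('y')(A, C) = Add(-2, Add(2, Mul(-1, C))) = Mul(-1, C))
Function('Z')(o) = 1 (Function('Z')(o) = Pow(Mul(Mul(-1, o), Pow(o, -1)), 2) = Pow(-1, 2) = 1)
Add(Add(-3197905, 1450301), Add(Add(Mul(-11654, Pow(-452847, -1)), Mul(-6697, Pow(-561259, -1))), Function('Z')(731))) = Add(Add(-3197905, 1450301), Add(Add(Mul(-11654, Pow(-452847, -1)), Mul(-6697, Pow(-561259, -1))), 1)) = Add(-1747604, Add(Add(Mul(-11654, Rational(-1, 452847)), Mul(-6697, Rational(-1, 561259))), 1)) = Add(-1747604, Add(Add(Rational(11654, 452847), Rational(6697, 561259)), 1)) = Add(-1747604, Add(Rational(9573628745, 254164454373), 1)) = Add(-1747604, Rational(263738083118, 254164454373)) = Rational(-444178553381989174, 254164454373)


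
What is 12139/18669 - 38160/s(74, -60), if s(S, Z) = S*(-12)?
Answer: 30132853/690753 ≈ 43.623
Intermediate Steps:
s(S, Z) = -12*S
12139/18669 - 38160/s(74, -60) = 12139/18669 - 38160/((-12*74)) = 12139*(1/18669) - 38160/(-888) = 12139/18669 - 38160*(-1/888) = 12139/18669 + 1590/37 = 30132853/690753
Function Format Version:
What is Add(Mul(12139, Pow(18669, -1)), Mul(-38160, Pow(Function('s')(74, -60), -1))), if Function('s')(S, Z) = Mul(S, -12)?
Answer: Rational(30132853, 690753) ≈ 43.623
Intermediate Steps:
Function('s')(S, Z) = Mul(-12, S)
Add(Mul(12139, Pow(18669, -1)), Mul(-38160, Pow(Function('s')(74, -60), -1))) = Add(Mul(12139, Pow(18669, -1)), Mul(-38160, Pow(Mul(-12, 74), -1))) = Add(Mul(12139, Rational(1, 18669)), Mul(-38160, Pow(-888, -1))) = Add(Rational(12139, 18669), Mul(-38160, Rational(-1, 888))) = Add(Rational(12139, 18669), Rational(1590, 37)) = Rational(30132853, 690753)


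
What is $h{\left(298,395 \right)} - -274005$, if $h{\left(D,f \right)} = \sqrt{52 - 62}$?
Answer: $274005 + i \sqrt{10} \approx 2.7401 \cdot 10^{5} + 3.1623 i$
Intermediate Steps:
$h{\left(D,f \right)} = i \sqrt{10}$ ($h{\left(D,f \right)} = \sqrt{-10} = i \sqrt{10}$)
$h{\left(298,395 \right)} - -274005 = i \sqrt{10} - -274005 = i \sqrt{10} + 274005 = 274005 + i \sqrt{10}$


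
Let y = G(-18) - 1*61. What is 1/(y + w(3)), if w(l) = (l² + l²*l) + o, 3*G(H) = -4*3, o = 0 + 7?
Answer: -1/22 ≈ -0.045455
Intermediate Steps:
o = 7
G(H) = -4 (G(H) = (-4*3)/3 = (⅓)*(-12) = -4)
w(l) = 7 + l² + l³ (w(l) = (l² + l²*l) + 7 = (l² + l³) + 7 = 7 + l² + l³)
y = -65 (y = -4 - 1*61 = -4 - 61 = -65)
1/(y + w(3)) = 1/(-65 + (7 + 3² + 3³)) = 1/(-65 + (7 + 9 + 27)) = 1/(-65 + 43) = 1/(-22) = -1/22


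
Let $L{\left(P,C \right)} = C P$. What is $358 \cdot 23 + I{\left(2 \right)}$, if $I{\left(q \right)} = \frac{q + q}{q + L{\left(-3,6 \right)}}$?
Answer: $\frac{32935}{4} \approx 8233.8$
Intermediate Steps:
$I{\left(q \right)} = \frac{2 q}{-18 + q}$ ($I{\left(q \right)} = \frac{q + q}{q + 6 \left(-3\right)} = \frac{2 q}{q - 18} = \frac{2 q}{-18 + q}$)
$358 \cdot 23 + I{\left(2 \right)} = 358 \cdot 23 + 2 \cdot 2 \frac{1}{-18 + 2} = 8234 + 2 \cdot 2 \frac{1}{-16} = 8234 + 2 \cdot 2 \left(- \frac{1}{16}\right) = 8234 - \frac{1}{4} = \frac{32935}{4}$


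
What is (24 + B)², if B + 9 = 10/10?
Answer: 256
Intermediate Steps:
B = -8 (B = -9 + 10/10 = -9 + 10*(⅒) = -9 + 1 = -8)
(24 + B)² = (24 - 8)² = 16² = 256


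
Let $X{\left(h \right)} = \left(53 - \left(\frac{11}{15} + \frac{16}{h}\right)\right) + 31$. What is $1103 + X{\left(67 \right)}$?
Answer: $\frac{1191958}{1005} \approx 1186.0$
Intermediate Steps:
$X{\left(h \right)} = \frac{1249}{15} - \frac{16}{h}$ ($X{\left(h \right)} = \left(53 - \left(\frac{11}{15} + \frac{16}{h}\right)\right) + 31 = \left(\frac{784}{15} - \frac{16}{h}\right) + 31 = \frac{1249}{15} - \frac{16}{h}$)
$1103 + X{\left(67 \right)} = 1103 + \left(\frac{1249}{15} - \frac{16}{67}\right) = 1103 + \frac{83443}{1005} = \frac{1191958}{1005}$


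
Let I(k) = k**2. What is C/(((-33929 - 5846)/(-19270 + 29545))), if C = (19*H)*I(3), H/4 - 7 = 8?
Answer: -4216860/1591 ≈ -2650.4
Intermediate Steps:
H = 60 (H = 28 + 4*8 = 28 + 32 = 60)
C = 10260 (C = (19*60)*3**2 = 1140*9 = 10260)
C/(((-33929 - 5846)/(-19270 + 29545))) = 10260/(((-33929 - 5846)/(-19270 + 29545))) = 10260/((-39775/10275)) = 10260/((-39775*1/10275)) = 10260/(-1591/411) = 10260*(-411/1591) = -4216860/1591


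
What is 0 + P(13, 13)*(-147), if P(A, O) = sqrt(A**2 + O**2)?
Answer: -1911*sqrt(2) ≈ -2702.6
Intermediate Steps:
0 + P(13, 13)*(-147) = 0 + sqrt(13**2 + 13**2)*(-147) = 0 + sqrt(169 + 169)*(-147) = 0 + sqrt(338)*(-147) = 0 + (13*sqrt(2))*(-147) = 0 - 1911*sqrt(2) = -1911*sqrt(2)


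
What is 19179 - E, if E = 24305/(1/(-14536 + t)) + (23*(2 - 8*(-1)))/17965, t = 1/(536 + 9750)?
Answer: 13057734962224061/36957598 ≈ 3.5332e+8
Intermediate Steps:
t = 1/10286 ≈ 9.7219e-5
E = -13057026152452019/36957598 (E = 24305/(1/(-14536 + 1/10286)) + (23*(2 - 8*(-1)))/17965 = 24305/(1/(-149517295/10286)) + (23*(2 + 8))*(1/17965) = 24305/(-10286/149517295) + (23*10)*(1/17965) = 24305*(-149517295/10286) + 230*(1/17965) = -3634017854975/10286 + 46/3593 = -13057026152452019/36957598 ≈ -3.5330e+8)
19179 - E = 19179 - 1*(-13057026152452019/36957598) = 19179 + 13057026152452019/36957598 = 13057734962224061/36957598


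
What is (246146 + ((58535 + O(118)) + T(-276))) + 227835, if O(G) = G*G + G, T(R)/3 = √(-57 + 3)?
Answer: 546558 + 9*I*√6 ≈ 5.4656e+5 + 22.045*I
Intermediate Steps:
T(R) = 9*I*√6 (T(R) = 3*√(-57 + 3) = 3*√(-54) = 3*(3*I*√6) = 9*I*√6)
O(G) = G + G² (O(G) = G² + G = G + G²)
(246146 + ((58535 + O(118)) + T(-276))) + 227835 = (246146 + ((58535 + 118*(1 + 118)) + 9*I*√6)) + 227835 = (246146 + ((58535 + 118*119) + 9*I*√6)) + 227835 = (246146 + ((58535 + 14042) + 9*I*√6)) + 227835 = (246146 + (72577 + 9*I*√6)) + 227835 = (318723 + 9*I*√6) + 227835 = 546558 + 9*I*√6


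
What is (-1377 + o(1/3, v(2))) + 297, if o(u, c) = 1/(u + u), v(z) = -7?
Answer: -2157/2 ≈ -1078.5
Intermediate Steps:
o(u, c) = 1/(2*u)
(-1377 + o(1/3, v(2))) + 297 = (-1377 + 1/(2*(1/3))) + 297 = (-1377 + 1/(2*(⅓))) + 297 = (-1377 + (½)*3) + 297 = (-1377 + 3/2) + 297 = -2751/2 + 297 = -2157/2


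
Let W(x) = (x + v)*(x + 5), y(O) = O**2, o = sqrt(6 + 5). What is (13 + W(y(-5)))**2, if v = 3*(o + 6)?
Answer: 1786909 + 234540*sqrt(11) ≈ 2.5648e+6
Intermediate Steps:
o = sqrt(11) ≈ 3.3166
v = 18 + 3*sqrt(11) (v = 3*(sqrt(11) + 6) = 3*(6 + sqrt(11)) = 18 + 3*sqrt(11) ≈ 27.950)
W(x) = (5 + x)*(18 + x + 3*sqrt(11)) (W(x) = (x + (18 + 3*sqrt(11)))*(x + 5) = (18 + x + 3*sqrt(11))*(5 + x) = (5 + x)*(18 + x + 3*sqrt(11)))
(13 + W(y(-5)))**2 = (13 + (90 + ((-5)**2)**2 + 15*sqrt(11) + 23*(-5)**2 + 3*(-5)**2*sqrt(11)))**2 = (13 + (90 + 25**2 + 15*sqrt(11) + 23*25 + 3*25*sqrt(11)))**2 = (13 + (90 + 625 + 15*sqrt(11) + 575 + 75*sqrt(11)))**2 = (13 + (1290 + 90*sqrt(11)))**2 = (1303 + 90*sqrt(11))**2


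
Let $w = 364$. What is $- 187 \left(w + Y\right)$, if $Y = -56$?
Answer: $-57596$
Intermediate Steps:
$- 187 \left(w + Y\right) = - 187 \left(364 - 56\right) = \left(-187\right) 308 = -57596$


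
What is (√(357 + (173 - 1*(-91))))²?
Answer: 621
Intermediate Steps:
(√(357 + (173 - 1*(-91))))² = (√(357 + (173 + 91)))² = (√(357 + 264))² = (√621)² = (3*√69)² = 621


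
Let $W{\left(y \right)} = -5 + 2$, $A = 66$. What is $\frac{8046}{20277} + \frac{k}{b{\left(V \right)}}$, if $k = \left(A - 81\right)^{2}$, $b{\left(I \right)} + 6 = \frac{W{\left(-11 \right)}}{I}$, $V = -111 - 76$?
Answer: $- \frac{10421621}{280123} \approx -37.204$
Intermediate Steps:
$W{\left(y \right)} = -3$
$V = -187$
$b{\left(I \right)} = -6 - \frac{3}{I}$
$k = 225$ ($k = \left(66 - 81\right)^{2} = \left(-15\right)^{2} = 225$)
$\frac{8046}{20277} + \frac{k}{b{\left(V \right)}} = \frac{8046}{20277} + \frac{225}{-6 - \frac{3}{-187}} = 8046 \cdot \frac{1}{20277} + \frac{225}{-6 - - \frac{3}{187}} = \frac{298}{751} + \frac{225}{-6 + \frac{3}{187}} = \frac{298}{751} + \frac{225}{- \frac{1119}{187}} = \frac{298}{751} + 225 \left(- \frac{187}{1119}\right) = \frac{298}{751} - \frac{14025}{373} = - \frac{10421621}{280123}$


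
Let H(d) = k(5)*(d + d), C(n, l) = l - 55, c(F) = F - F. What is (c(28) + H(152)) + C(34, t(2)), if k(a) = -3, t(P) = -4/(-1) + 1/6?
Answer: -5777/6 ≈ -962.83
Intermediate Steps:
c(F) = 0
t(P) = 25/6 (t(P) = -4*(-1) + 1*(1/6) = 4 + 1/6 = 25/6)
C(n, l) = -55 + l
H(d) = -6*d (H(d) = -3*(d + d) = -6*d)
(c(28) + H(152)) + C(34, t(2)) = (0 - 6*152) + (-55 + 25/6) = (0 - 912) - 305/6 = -912 - 305/6 = -5777/6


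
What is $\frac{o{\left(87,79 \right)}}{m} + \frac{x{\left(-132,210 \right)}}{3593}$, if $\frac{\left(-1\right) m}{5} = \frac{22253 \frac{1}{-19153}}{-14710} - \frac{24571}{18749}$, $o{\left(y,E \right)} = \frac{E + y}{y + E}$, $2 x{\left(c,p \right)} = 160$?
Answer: $\frac{4349678898504422}{24871578851051169} \approx 0.17489$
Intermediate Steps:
$x{\left(c,p \right)} = 80$ ($x{\left(c,p \right)} = \frac{1}{2} \cdot 160 = 80$)
$o{\left(y,E \right)} = 1$ ($o{\left(y,E \right)} = \frac{E + y}{E + y} = 1$)
$m = \frac{6922231798233}{1056471014374}$ ($m = - 5 \left(\frac{22253 \frac{1}{-19153}}{-14710} - \frac{24571}{18749}\right) = - 5 \left(22253 \left(- \frac{1}{19153}\right) \left(- \frac{1}{14710}\right) - \frac{24571}{18749}\right) = - 5 \left(\left(- \frac{22253}{19153}\right) \left(- \frac{1}{14710}\right) - \frac{24571}{18749}\right) = - 5 \left(\frac{22253}{281740630} - \frac{24571}{18749}\right) = \left(-5\right) \left(- \frac{6922231798233}{5282355071870}\right) = \frac{6922231798233}{1056471014374} \approx 6.5522$)
$\frac{o{\left(87,79 \right)}}{m} + \frac{x{\left(-132,210 \right)}}{3593} = 1 \frac{1}{\frac{6922231798233}{1056471014374}} + \frac{80}{3593} = 1 \cdot \frac{1056471014374}{6922231798233} + 80 \cdot \frac{1}{3593} = \frac{1056471014374}{6922231798233} + \frac{80}{3593} = \frac{4349678898504422}{24871578851051169}$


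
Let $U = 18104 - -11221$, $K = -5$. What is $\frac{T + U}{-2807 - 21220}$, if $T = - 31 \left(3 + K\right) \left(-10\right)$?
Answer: $- \frac{28705}{24027} \approx -1.1947$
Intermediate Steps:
$U = 29325$ ($U = 18104 + 11221 = 29325$)
$T = -620$ ($T = - 31 \left(3 - 5\right) \left(-10\right) = - 31 \left(\left(-2\right) \left(-10\right)\right) = \left(-31\right) 20 = -620$)
$\frac{T + U}{-2807 - 21220} = \frac{-620 + 29325}{-2807 - 21220} = \frac{28705}{-2807 - 21220} = \frac{28705}{-24027} = 28705 \left(- \frac{1}{24027}\right) = - \frac{28705}{24027}$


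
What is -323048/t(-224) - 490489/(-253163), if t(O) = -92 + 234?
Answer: -40857075693/17974573 ≈ -2273.0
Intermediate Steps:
t(O) = 142
-323048/t(-224) - 490489/(-253163) = -323048/142 - 490489/(-253163) = -323048*1/142 - 490489*(-1/253163) = -161524/71 + 490489/253163 = -40857075693/17974573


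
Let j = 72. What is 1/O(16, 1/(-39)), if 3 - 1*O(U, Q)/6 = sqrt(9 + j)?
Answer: -1/36 ≈ -0.027778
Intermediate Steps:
O(U, Q) = -36 (O(U, Q) = 18 - 6*sqrt(9 + 72) = 18 - 6*sqrt(81) = 18 - 6*9 = 18 - 54 = -36)
1/O(16, 1/(-39)) = 1/(-36) = -1/36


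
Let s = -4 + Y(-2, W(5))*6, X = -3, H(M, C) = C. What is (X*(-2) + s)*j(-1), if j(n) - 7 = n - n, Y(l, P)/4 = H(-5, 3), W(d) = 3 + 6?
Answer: 518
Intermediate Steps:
W(d) = 9
Y(l, P) = 12 (Y(l, P) = 4*3 = 12)
j(n) = 7 (j(n) = 7 + (n - n) = 7 + 0 = 7)
s = 68 (s = -4 + 12*6 = -4 + 72 = 68)
(X*(-2) + s)*j(-1) = (-3*(-2) + 68)*7 = (6 + 68)*7 = 74*7 = 518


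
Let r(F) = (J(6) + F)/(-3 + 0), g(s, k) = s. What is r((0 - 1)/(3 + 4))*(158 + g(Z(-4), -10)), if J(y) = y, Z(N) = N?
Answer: -902/3 ≈ -300.67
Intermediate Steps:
r(F) = -2 - F/3 (r(F) = (6 + F)/(-3 + 0) = (6 + F)/(-3) = (6 + F)*(-⅓) = -2 - F/3)
r((0 - 1)/(3 + 4))*(158 + g(Z(-4), -10)) = (-2 - (0 - 1)/(3*(3 + 4)))*(158 - 4) = (-2 - (-1)/(3*7))*154 = (-2 - ⅓*(-⅐))*154 = (-2 + 1/21)*154 = -41/21*154 = -902/3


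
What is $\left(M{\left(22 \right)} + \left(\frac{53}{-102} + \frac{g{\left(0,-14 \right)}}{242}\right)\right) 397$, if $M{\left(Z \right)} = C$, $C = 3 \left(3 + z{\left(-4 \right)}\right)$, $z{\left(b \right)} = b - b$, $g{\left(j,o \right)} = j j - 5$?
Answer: $\frac{20725385}{6171} \approx 3358.5$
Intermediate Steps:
$g{\left(j,o \right)} = -5 + j^{2}$ ($g{\left(j,o \right)} = j^{2} - 5 = -5 + j^{2}$)
$z{\left(b \right)} = 0$
$C = 9$ ($C = 3 \left(3 + 0\right) = 3 \cdot 3 = 9$)
$M{\left(Z \right)} = 9$
$\left(M{\left(22 \right)} + \left(\frac{53}{-102} + \frac{g{\left(0,-14 \right)}}{242}\right)\right) 397 = \left(9 + \left(\frac{53}{-102} + \frac{-5 + 0^{2}}{242}\right)\right) 397 = \left(9 + \left(53 \left(- \frac{1}{102}\right) + \left(-5 + 0\right) \frac{1}{242}\right)\right) 397 = \left(9 - \frac{3334}{6171}\right) 397 = \frac{52205}{6171} \cdot 397 = \frac{20725385}{6171}$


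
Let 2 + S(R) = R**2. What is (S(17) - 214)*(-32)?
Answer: -2336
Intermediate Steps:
S(R) = -2 + R**2
(S(17) - 214)*(-32) = ((-2 + 17**2) - 214)*(-32) = ((-2 + 289) - 214)*(-32) = (287 - 214)*(-32) = 73*(-32) = -2336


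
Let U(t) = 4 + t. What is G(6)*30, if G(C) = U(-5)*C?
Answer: -180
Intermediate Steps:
G(C) = -C (G(C) = (4 - 5)*C = -C)
G(6)*30 = -1*6*30 = -6*30 = -180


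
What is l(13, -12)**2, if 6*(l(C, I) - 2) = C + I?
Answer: 169/36 ≈ 4.6944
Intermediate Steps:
l(C, I) = 2 + C/6 + I/6 (l(C, I) = 2 + (C + I)/6 = 2 + (C/6 + I/6) = 2 + C/6 + I/6)
l(13, -12)**2 = (2 + (1/6)*13 + (1/6)*(-12))**2 = (2 + 13/6 - 2)**2 = (13/6)**2 = 169/36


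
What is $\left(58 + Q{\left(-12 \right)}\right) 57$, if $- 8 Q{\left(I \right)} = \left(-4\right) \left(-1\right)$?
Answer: $\frac{6555}{2} \approx 3277.5$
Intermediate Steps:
$Q{\left(I \right)} = - \frac{1}{2}$ ($Q{\left(I \right)} = - \frac{\left(-4\right) \left(-1\right)}{8} = \left(- \frac{1}{8}\right) 4 = - \frac{1}{2}$)
$\left(58 + Q{\left(-12 \right)}\right) 57 = \left(58 - \frac{1}{2}\right) 57 = \frac{115}{2} \cdot 57 = \frac{6555}{2}$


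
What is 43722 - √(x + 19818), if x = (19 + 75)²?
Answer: 43722 - √28654 ≈ 43553.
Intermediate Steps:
x = 8836 (x = 94² = 8836)
43722 - √(x + 19818) = 43722 - √(8836 + 19818) = 43722 - √28654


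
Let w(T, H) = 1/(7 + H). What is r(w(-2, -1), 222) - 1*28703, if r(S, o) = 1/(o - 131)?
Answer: -2611972/91 ≈ -28703.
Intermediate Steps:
r(S, o) = 1/(-131 + o)
r(w(-2, -1), 222) - 1*28703 = 1/(-131 + 222) - 1*28703 = 1/91 - 28703 = -2611972/91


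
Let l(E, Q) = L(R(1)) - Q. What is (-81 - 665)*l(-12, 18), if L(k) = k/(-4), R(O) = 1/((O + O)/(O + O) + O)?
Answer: 54085/4 ≈ 13521.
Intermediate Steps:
R(O) = 1/(1 + O) (R(O) = 1/((2*O)/((2*O)) + O) = 1/((2*O)*(1/(2*O)) + O) = 1/(1 + O))
L(k) = -k/4 (L(k) = k*(-¼) = -k/4)
l(E, Q) = -⅛ - Q (l(E, Q) = -1/(4*(1 + 1)) - Q = -¼/2 - Q = -¼*½ - Q = -⅛ - Q)
(-81 - 665)*l(-12, 18) = (-81 - 665)*(-⅛ - 1*18) = -746*(-⅛ - 18) = -746*(-145/8) = 54085/4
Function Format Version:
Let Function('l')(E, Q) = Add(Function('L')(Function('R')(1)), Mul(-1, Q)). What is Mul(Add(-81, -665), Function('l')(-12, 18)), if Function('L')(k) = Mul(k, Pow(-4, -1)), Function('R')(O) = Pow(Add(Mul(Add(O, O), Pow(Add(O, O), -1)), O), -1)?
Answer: Rational(54085, 4) ≈ 13521.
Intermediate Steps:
Function('R')(O) = Pow(Add(1, O), -1) (Function('R')(O) = Pow(Add(Mul(Mul(2, O), Pow(Mul(2, O), -1)), O), -1) = Pow(Add(Mul(Mul(2, O), Mul(Rational(1, 2), Pow(O, -1))), O), -1) = Pow(Add(1, O), -1))
Function('L')(k) = Mul(Rational(-1, 4), k) (Function('L')(k) = Mul(k, Rational(-1, 4)) = Mul(Rational(-1, 4), k))
Function('l')(E, Q) = Add(Rational(-1, 8), Mul(-1, Q)) (Function('l')(E, Q) = Add(Mul(Rational(-1, 4), Pow(Add(1, 1), -1)), Mul(-1, Q)) = Add(Mul(Rational(-1, 4), Pow(2, -1)), Mul(-1, Q)) = Add(Mul(Rational(-1, 4), Rational(1, 2)), Mul(-1, Q)) = Add(Rational(-1, 8), Mul(-1, Q)))
Mul(Add(-81, -665), Function('l')(-12, 18)) = Mul(Add(-81, -665), Add(Rational(-1, 8), Mul(-1, 18))) = Mul(-746, Add(Rational(-1, 8), -18)) = Mul(-746, Rational(-145, 8)) = Rational(54085, 4)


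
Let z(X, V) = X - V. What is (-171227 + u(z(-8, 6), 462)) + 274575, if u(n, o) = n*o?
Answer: 96880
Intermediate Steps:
(-171227 + u(z(-8, 6), 462)) + 274575 = (-171227 + (-8 - 1*6)*462) + 274575 = (-171227 + (-8 - 6)*462) + 274575 = (-171227 - 14*462) + 274575 = (-171227 - 6468) + 274575 = -177695 + 274575 = 96880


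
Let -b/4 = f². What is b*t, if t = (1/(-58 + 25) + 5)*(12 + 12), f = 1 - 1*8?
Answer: -257152/11 ≈ -23377.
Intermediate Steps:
f = -7 (f = 1 - 8 = -7)
b = -196 (b = -4*(-7)² = -4*49 = -196)
t = 1312/11 (t = (1/(-33) + 5)*24 = (-1/33 + 5)*24 = (164/33)*24 = 1312/11 ≈ 119.27)
b*t = -196*1312/11 = -257152/11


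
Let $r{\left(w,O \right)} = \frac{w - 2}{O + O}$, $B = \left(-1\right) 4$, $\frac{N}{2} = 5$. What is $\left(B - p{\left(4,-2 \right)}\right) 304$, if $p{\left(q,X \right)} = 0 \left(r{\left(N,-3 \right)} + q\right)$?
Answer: $-1216$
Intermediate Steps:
$N = 10$ ($N = 2 \cdot 5 = 10$)
$B = -4$
$r{\left(w,O \right)} = \frac{-2 + w}{2 O}$
$p{\left(q,X \right)} = 0$ ($p{\left(q,X \right)} = 0 \left(\frac{-2 + 10}{2 \left(-3\right)} + q\right) = 0 \left(\frac{1}{2} \left(- \frac{1}{3}\right) 8 + q\right) = 0 \left(- \frac{4}{3} + q\right) = 0$)
$\left(B - p{\left(4,-2 \right)}\right) 304 = \left(-4 - 0\right) 304 = \left(-4 + 0\right) 304 = \left(-4\right) 304 = -1216$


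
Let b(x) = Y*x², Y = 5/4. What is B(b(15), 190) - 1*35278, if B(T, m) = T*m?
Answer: 36319/2 ≈ 18160.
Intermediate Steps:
Y = 5/4 (Y = 5*(¼) = 5/4 ≈ 1.2500)
b(x) = 5*x²/4
B(b(15), 190) - 1*35278 = ((5/4)*15²)*190 - 1*35278 = ((5/4)*225)*190 - 35278 = (1125/4)*190 - 35278 = 106875/2 - 35278 = 36319/2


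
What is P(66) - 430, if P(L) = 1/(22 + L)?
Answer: -37839/88 ≈ -429.99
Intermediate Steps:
P(66) - 430 = 1/(22 + 66) - 430 = 1/88 - 430 = -37839/88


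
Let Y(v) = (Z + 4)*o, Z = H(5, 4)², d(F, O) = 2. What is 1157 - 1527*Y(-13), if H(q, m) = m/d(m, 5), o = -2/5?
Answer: 30217/5 ≈ 6043.4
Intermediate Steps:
o = -⅖ (o = -2*⅕ = -⅖ ≈ -0.40000)
H(q, m) = m/2
Z = 4 (Z = ((½)*4)² = 2² = 4)
Y(v) = -16/5 (Y(v) = (4 + 4)*(-⅖) = 8*(-⅖) = -16/5)
1157 - 1527*Y(-13) = 1157 - 1527*(-16/5) = 1157 + 24432/5 = 30217/5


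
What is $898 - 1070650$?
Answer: $-1069752$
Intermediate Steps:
$898 - 1070650 = -1069752$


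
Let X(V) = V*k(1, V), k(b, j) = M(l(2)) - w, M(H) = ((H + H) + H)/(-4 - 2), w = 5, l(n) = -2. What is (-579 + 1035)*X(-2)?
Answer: 3648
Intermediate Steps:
M(H) = -H/2 (M(H) = (2*H + H)/(-6) = (3*H)*(-1/6) = -H/2)
k(b, j) = -4 (k(b, j) = -1/2*(-2) - 1*5 = 1 - 5 = -4)
X(V) = -4*V (X(V) = V*(-4) = -4*V)
(-579 + 1035)*X(-2) = (-579 + 1035)*(-4*(-2)) = 456*8 = 3648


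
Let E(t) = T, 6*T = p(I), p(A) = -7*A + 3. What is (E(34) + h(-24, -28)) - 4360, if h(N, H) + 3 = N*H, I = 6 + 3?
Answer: -3701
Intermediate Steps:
I = 9
p(A) = 3 - 7*A
T = -10 (T = (3 - 7*9)/6 = (3 - 63)/6 = (⅙)*(-60) = -10)
h(N, H) = -3 + H*N (h(N, H) = -3 + N*H = -3 + H*N)
E(t) = -10
(E(34) + h(-24, -28)) - 4360 = (-10 + (-3 - 28*(-24))) - 4360 = (-10 + (-3 + 672)) - 4360 = (-10 + 669) - 4360 = 659 - 4360 = -3701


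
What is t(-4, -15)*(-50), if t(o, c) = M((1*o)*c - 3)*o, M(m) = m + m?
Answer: 22800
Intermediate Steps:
M(m) = 2*m
t(o, c) = o*(-6 + 2*c*o) (t(o, c) = (2*((1*o)*c - 3))*o = (2*(o*c - 3))*o = (2*(c*o - 3))*o = (2*(-3 + c*o))*o = (-6 + 2*c*o)*o = o*(-6 + 2*c*o))
t(-4, -15)*(-50) = (2*(-4)*(-3 - 15*(-4)))*(-50) = (2*(-4)*(-3 + 60))*(-50) = (2*(-4)*57)*(-50) = -456*(-50) = 22800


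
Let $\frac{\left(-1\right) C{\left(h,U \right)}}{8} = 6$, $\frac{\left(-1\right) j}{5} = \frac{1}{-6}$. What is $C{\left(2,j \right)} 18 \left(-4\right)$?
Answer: $3456$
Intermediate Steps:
$j = \frac{5}{6}$ ($j = - \frac{5}{-6} = \left(-5\right) \left(- \frac{1}{6}\right) = \frac{5}{6} \approx 0.83333$)
$C{\left(h,U \right)} = -48$ ($C{\left(h,U \right)} = \left(-8\right) 6 = -48$)
$C{\left(2,j \right)} 18 \left(-4\right) = - 48 \cdot 18 \left(-4\right) = \left(-48\right) \left(-72\right) = 3456$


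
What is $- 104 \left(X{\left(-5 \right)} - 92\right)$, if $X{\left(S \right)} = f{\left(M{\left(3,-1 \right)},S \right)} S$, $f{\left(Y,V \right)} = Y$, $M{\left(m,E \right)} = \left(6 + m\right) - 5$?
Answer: $11648$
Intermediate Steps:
$M{\left(m,E \right)} = 1 + m$
$X{\left(S \right)} = 4 S$ ($X{\left(S \right)} = \left(1 + 3\right) S = 4 S$)
$- 104 \left(X{\left(-5 \right)} - 92\right) = - 104 \left(4 \left(-5\right) - 92\right) = - 104 \left(-20 - 92\right) = \left(-104\right) \left(-112\right) = 11648$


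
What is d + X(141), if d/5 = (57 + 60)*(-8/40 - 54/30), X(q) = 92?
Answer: -1078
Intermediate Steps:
d = -1170 (d = 5*((57 + 60)*(-8/40 - 54/30)) = 5*(117*(-8*1/40 - 54*1/30)) = 5*(117*(-⅕ - 9/5)) = 5*(117*(-2)) = 5*(-234) = -1170)
d + X(141) = -1170 + 92 = -1078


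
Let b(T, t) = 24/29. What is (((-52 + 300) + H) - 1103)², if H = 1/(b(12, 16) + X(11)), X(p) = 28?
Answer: 510868992001/698896 ≈ 7.3097e+5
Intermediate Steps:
b(T, t) = 24/29 (b(T, t) = 24*(1/29) = 24/29)
H = 29/836 (H = 1/(24/29 + 28) = 1/(836/29) = 29/836 ≈ 0.034689)
(((-52 + 300) + H) - 1103)² = (((-52 + 300) + 29/836) - 1103)² = ((248 + 29/836) - 1103)² = (207357/836 - 1103)² = (-714751/836)² = 510868992001/698896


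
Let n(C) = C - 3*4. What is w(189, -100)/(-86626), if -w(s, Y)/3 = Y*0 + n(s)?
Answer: 531/86626 ≈ 0.0061298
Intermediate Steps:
n(C) = -12 + C (n(C) = C - 12 = -12 + C)
w(s, Y) = 36 - 3*s (w(s, Y) = -3*(Y*0 + (-12 + s)) = -3*(0 + (-12 + s)) = -3*(-12 + s) = 36 - 3*s)
w(189, -100)/(-86626) = (36 - 3*189)/(-86626) = (36 - 567)*(-1/86626) = -531*(-1/86626) = 531/86626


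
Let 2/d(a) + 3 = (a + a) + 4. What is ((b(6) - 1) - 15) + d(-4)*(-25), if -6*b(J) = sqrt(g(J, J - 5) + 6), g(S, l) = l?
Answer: -62/7 - sqrt(7)/6 ≈ -9.2981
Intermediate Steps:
b(J) = -sqrt(1 + J)/6 (b(J) = -sqrt((J - 5) + 6)/6 = -sqrt((-5 + J) + 6)/6 = -sqrt(1 + J)/6)
d(a) = 2/(1 + 2*a) (d(a) = 2/(-3 + ((a + a) + 4)) = 2/(-3 + (2*a + 4)) = 2/(-3 + (4 + 2*a)) = 2/(1 + 2*a))
((b(6) - 1) - 15) + d(-4)*(-25) = ((-sqrt(1 + 6)/6 - 1) - 15) + (2/(1 + 2*(-4)))*(-25) = ((-sqrt(7)/6 - 1) - 15) + (2/(1 - 8))*(-25) = ((-1 - sqrt(7)/6) - 15) + (2/(-7))*(-25) = (-16 - sqrt(7)/6) + (2*(-1/7))*(-25) = (-16 - sqrt(7)/6) - 2/7*(-25) = (-16 - sqrt(7)/6) + 50/7 = -62/7 - sqrt(7)/6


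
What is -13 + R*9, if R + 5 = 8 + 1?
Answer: 23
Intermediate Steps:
R = 4 (R = -5 + (8 + 1) = -5 + 9 = 4)
-13 + R*9 = -13 + 4*9 = -13 + 36 = 23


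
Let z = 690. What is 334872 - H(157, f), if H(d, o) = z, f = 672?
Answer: 334182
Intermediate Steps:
H(d, o) = 690
334872 - H(157, f) = 334872 - 1*690 = 334872 - 690 = 334182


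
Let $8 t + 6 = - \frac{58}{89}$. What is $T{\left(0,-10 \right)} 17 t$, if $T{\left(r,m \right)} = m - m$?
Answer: $0$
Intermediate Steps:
$T{\left(r,m \right)} = 0$
$t = - \frac{74}{89}$ ($t = - \frac{3}{4} + \frac{\left(-58\right) \frac{1}{89}}{8} = - \frac{3}{4} + \frac{1}{8} \left(- \frac{58}{89}\right) = - \frac{3}{4} - \frac{29}{356} = - \frac{74}{89} \approx -0.83146$)
$T{\left(0,-10 \right)} 17 t = 0 \cdot 17 \left(- \frac{74}{89}\right) = 0 \left(- \frac{74}{89}\right) = 0$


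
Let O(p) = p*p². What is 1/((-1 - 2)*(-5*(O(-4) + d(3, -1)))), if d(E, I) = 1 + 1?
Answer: -1/930 ≈ -0.0010753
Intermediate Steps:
d(E, I) = 2
O(p) = p³
1/((-1 - 2)*(-5*(O(-4) + d(3, -1)))) = 1/((-1 - 2)*(-5*((-4)³ + 2))) = 1/(-(-15)*(-64 + 2)) = 1/(-(-15)*(-62)) = 1/(-3*310) = 1/(-930) = -1/930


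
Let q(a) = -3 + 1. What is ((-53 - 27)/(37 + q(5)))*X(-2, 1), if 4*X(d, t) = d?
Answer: 8/7 ≈ 1.1429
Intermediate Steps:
X(d, t) = d/4
q(a) = -2
((-53 - 27)/(37 + q(5)))*X(-2, 1) = ((-53 - 27)/(37 - 2))*((¼)*(-2)) = -80/35*(-½) = -80*1/35*(-½) = -16/7*(-½) = 8/7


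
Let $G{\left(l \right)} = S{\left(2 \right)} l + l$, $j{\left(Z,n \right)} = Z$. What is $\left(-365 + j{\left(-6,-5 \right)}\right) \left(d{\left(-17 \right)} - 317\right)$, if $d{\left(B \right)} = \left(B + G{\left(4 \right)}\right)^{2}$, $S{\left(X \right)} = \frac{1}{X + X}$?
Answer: $64183$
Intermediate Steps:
$S{\left(X \right)} = \frac{1}{2 X}$
$G{\left(l \right)} = \frac{5 l}{4}$ ($G{\left(l \right)} = \frac{1}{2 \cdot 2} l + l = \frac{1}{2} \cdot \frac{1}{2} l + l = \frac{l}{4} + l = \frac{5 l}{4}$)
$d{\left(B \right)} = \left(5 + B\right)^{2}$ ($d{\left(B \right)} = \left(B + \frac{5}{4} \cdot 4\right)^{2} = \left(B + 5\right)^{2} = \left(5 + B\right)^{2}$)
$\left(-365 + j{\left(-6,-5 \right)}\right) \left(d{\left(-17 \right)} - 317\right) = \left(-365 - 6\right) \left(\left(5 - 17\right)^{2} - 317\right) = - 371 \left(\left(-12\right)^{2} - 317\right) = - 371 \left(144 - 317\right) = \left(-371\right) \left(-173\right) = 64183$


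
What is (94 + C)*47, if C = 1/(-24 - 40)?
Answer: 282705/64 ≈ 4417.3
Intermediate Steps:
C = -1/64 (C = 1/(-64) = -1/64 ≈ -0.015625)
(94 + C)*47 = (94 - 1/64)*47 = (6015/64)*47 = 282705/64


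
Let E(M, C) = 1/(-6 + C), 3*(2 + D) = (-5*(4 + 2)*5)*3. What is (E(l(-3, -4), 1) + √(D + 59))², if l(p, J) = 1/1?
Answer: (-1 + 5*I*√93)²/25 ≈ -92.96 - 3.8575*I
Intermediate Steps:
D = -152 (D = -2 + ((-5*(4 + 2)*5)*3)/3 = -2 + ((-5*6*5)*3)/3 = -2 + (-30*5*3)/3 = -2 + (-150*3)/3 = -2 + (⅓)*(-450) = -2 - 150 = -152)
l(p, J) = 1
(E(l(-3, -4), 1) + √(D + 59))² = (1/(-6 + 1) + √(-152 + 59))² = (1/(-5) + √(-93))² = (-⅕ + I*√93)²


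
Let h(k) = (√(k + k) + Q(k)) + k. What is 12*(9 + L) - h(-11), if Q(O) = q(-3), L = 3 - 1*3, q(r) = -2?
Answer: 121 - I*√22 ≈ 121.0 - 4.6904*I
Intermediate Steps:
L = 0 (L = 3 - 3 = 0)
Q(O) = -2
h(k) = -2 + k + √2*√k (h(k) = (√(k + k) - 2) + k = (√(2*k) - 2) + k = (√2*√k - 2) + k = (-2 + √2*√k) + k = -2 + k + √2*√k)
12*(9 + L) - h(-11) = 12*(9 + 0) - (-2 - 11 + √2*√(-11)) = 12*9 - (-2 - 11 + √2*(I*√11)) = 108 - (-2 - 11 + I*√22) = 108 - (-13 + I*√22) = 108 + (13 - I*√22) = 121 - I*√22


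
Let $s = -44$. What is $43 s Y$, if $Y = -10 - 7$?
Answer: $32164$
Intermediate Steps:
$Y = -17$
$43 s Y = 43 \left(-44\right) \left(-17\right) = \left(-1892\right) \left(-17\right) = 32164$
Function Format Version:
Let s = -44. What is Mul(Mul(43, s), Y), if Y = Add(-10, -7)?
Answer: 32164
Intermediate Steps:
Y = -17
Mul(Mul(43, s), Y) = Mul(Mul(43, -44), -17) = Mul(-1892, -17) = 32164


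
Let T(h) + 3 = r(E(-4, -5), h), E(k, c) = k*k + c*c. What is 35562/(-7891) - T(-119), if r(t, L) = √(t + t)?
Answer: -11889/7891 - √82 ≈ -10.562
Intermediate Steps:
E(k, c) = c² + k² (E(k, c) = k² + c² = c² + k²)
r(t, L) = √2*√t (r(t, L) = √(2*t) = √2*√t)
T(h) = -3 + √82 (T(h) = -3 + √2*√((-5)² + (-4)²) = -3 + √2*√(25 + 16) = -3 + √2*√41 = -3 + √82)
35562/(-7891) - T(-119) = 35562/(-7891) - (-3 + √82) = 35562*(-1/7891) + (3 - √82) = -35562/7891 + (3 - √82) = -11889/7891 - √82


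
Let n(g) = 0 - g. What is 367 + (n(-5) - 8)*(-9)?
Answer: 394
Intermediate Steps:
n(g) = -g
367 + (n(-5) - 8)*(-9) = 367 + (-1*(-5) - 8)*(-9) = 367 + (5 - 8)*(-9) = 367 - 3*(-9) = 367 + 27 = 394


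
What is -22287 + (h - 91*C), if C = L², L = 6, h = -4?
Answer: -25567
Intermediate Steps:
C = 36 (C = 6² = 36)
-22287 + (h - 91*C) = -22287 + (-4 - 91*36) = -22287 + (-4 - 3276) = -22287 - 3280 = -25567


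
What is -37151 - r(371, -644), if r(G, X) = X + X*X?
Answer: -451243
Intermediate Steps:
r(G, X) = X + X²
-37151 - r(371, -644) = -37151 - (-644)*(1 - 644) = -37151 - (-644)*(-643) = -37151 - 1*414092 = -37151 - 414092 = -451243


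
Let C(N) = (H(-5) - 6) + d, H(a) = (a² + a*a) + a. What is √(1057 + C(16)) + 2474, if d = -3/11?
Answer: 2474 + √132583/11 ≈ 2507.1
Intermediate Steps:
d = -3/11 (d = -3*1/11 = -3/11 ≈ -0.27273)
H(a) = a + 2*a² (H(a) = (a² + a²) + a = 2*a² + a = a + 2*a²)
C(N) = 426/11 (C(N) = (-5*(1 + 2*(-5)) - 6) - 3/11 = (-5*(1 - 10) - 6) - 3/11 = (-5*(-9) - 6) - 3/11 = (45 - 6) - 3/11 = 39 - 3/11 = 426/11)
√(1057 + C(16)) + 2474 = √(1057 + 426/11) + 2474 = √(12053/11) + 2474 = √132583/11 + 2474 = 2474 + √132583/11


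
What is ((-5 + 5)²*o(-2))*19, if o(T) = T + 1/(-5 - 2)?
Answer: 0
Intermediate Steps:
o(T) = -⅐ + T (o(T) = T + 1/(-7) = T - ⅐ = -⅐ + T)
((-5 + 5)²*o(-2))*19 = ((-5 + 5)²*(-⅐ - 2))*19 = (0²*(-15/7))*19 = (0*(-15/7))*19 = 0*19 = 0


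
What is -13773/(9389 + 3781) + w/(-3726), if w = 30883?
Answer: -38170609/4089285 ≈ -9.3343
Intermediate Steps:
-13773/(9389 + 3781) + w/(-3726) = -13773/(9389 + 3781) + 30883/(-3726) = -13773/13170 + 30883*(-1/3726) = -13773*1/13170 - 30883/3726 = -4591/4390 - 30883/3726 = -38170609/4089285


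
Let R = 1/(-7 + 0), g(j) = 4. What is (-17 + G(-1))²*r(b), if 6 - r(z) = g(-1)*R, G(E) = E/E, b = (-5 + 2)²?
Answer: 11776/7 ≈ 1682.3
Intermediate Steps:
b = 9 (b = (-3)² = 9)
R = -⅐ (R = 1/(-7) = -⅐ ≈ -0.14286)
G(E) = 1
r(z) = 46/7 (r(z) = 6 - 4*(-1)/7 = 6 - 1*(-4/7) = 6 + 4/7 = 46/7)
(-17 + G(-1))²*r(b) = (-17 + 1)²*(46/7) = (-16)²*(46/7) = 256*(46/7) = 11776/7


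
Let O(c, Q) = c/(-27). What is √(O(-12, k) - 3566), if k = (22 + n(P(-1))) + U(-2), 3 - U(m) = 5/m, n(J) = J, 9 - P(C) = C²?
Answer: I*√32090/3 ≈ 59.712*I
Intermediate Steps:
P(C) = 9 - C²
U(m) = 3 - 5/m
k = 71/2 (k = (22 + (9 - 1*(-1)²)) + (3 - 5/(-2)) = (22 + (9 - 1*1)) + (3 - 5*(-½)) = (22 + (9 - 1)) + (3 + 5/2) = (22 + 8) + 11/2 = 30 + 11/2 = 71/2 ≈ 35.500)
O(c, Q) = -c/27 (O(c, Q) = c*(-1/27) = -c/27)
√(O(-12, k) - 3566) = √(-1/27*(-12) - 3566) = √(4/9 - 3566) = √(-32090/9) = I*√32090/3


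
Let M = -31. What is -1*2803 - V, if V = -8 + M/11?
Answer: -30714/11 ≈ -2792.2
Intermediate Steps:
V = -119/11 (V = -8 - 31/11 = -119/11 ≈ -10.818)
-1*2803 - V = -1*2803 - 1*(-119/11) = -2803 + 119/11 = -30714/11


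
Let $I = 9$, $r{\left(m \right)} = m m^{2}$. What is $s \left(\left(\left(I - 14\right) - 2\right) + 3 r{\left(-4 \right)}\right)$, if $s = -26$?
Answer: $5174$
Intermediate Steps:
$r{\left(m \right)} = m^{3}$
$s \left(\left(\left(I - 14\right) - 2\right) + 3 r{\left(-4 \right)}\right) = - 26 \left(\left(\left(9 - 14\right) - 2\right) + 3 \left(-4\right)^{3}\right) = - 26 \left(\left(-5 - 2\right) + 3 \left(-64\right)\right) = - 26 \left(-7 - 192\right) = \left(-26\right) \left(-199\right) = 5174$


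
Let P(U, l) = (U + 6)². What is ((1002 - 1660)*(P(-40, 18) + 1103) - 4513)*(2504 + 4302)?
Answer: -10147303610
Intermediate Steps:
P(U, l) = (6 + U)²
((1002 - 1660)*(P(-40, 18) + 1103) - 4513)*(2504 + 4302) = ((1002 - 1660)*((6 - 40)² + 1103) - 4513)*(2504 + 4302) = (-658*((-34)² + 1103) - 4513)*6806 = (-658*(1156 + 1103) - 4513)*6806 = (-658*2259 - 4513)*6806 = (-1486422 - 4513)*6806 = -1490935*6806 = -10147303610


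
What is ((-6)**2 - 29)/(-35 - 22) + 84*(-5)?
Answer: -23947/57 ≈ -420.12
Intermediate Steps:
((-6)**2 - 29)/(-35 - 22) + 84*(-5) = (36 - 29)/(-57) - 420 = 7*(-1/57) - 420 = -7/57 - 420 = -23947/57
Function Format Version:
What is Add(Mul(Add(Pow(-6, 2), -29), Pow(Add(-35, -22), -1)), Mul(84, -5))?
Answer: Rational(-23947, 57) ≈ -420.12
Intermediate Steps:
Add(Mul(Add(Pow(-6, 2), -29), Pow(Add(-35, -22), -1)), Mul(84, -5)) = Add(Mul(Add(36, -29), Pow(-57, -1)), -420) = Add(Mul(7, Rational(-1, 57)), -420) = Add(Rational(-7, 57), -420) = Rational(-23947, 57)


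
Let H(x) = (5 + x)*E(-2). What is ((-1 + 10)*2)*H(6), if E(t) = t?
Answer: -396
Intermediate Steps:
H(x) = -10 - 2*x (H(x) = (5 + x)*(-2) = -10 - 2*x)
((-1 + 10)*2)*H(6) = ((-1 + 10)*2)*(-10 - 2*6) = (9*2)*(-10 - 12) = 18*(-22) = -396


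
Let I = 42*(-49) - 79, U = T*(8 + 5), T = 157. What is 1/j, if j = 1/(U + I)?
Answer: -96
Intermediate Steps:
U = 2041 (U = 157*(8 + 5) = 157*13 = 2041)
I = -2137 (I = -2058 - 79 = -2137)
j = -1/96 (j = 1/(2041 - 2137) = 1/(-96) = -1/96 ≈ -0.010417)
1/j = 1/(-1/96) = -96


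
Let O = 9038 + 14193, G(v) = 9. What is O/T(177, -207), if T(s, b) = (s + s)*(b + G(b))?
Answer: -23231/70092 ≈ -0.33144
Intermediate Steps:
O = 23231
T(s, b) = 2*s*(9 + b) (T(s, b) = (s + s)*(b + 9) = (2*s)*(9 + b) = 2*s*(9 + b))
O/T(177, -207) = 23231/((2*177*(9 - 207))) = 23231/((2*177*(-198))) = 23231/(-70092) = 23231*(-1/70092) = -23231/70092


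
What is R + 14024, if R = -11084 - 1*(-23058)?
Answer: 25998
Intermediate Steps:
R = 11974 (R = -11084 + 23058 = 11974)
R + 14024 = 11974 + 14024 = 25998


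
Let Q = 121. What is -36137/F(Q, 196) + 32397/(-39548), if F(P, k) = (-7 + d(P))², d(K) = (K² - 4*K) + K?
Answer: -6599448850153/8054402668668 ≈ -0.81936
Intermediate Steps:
d(K) = K² - 3*K
F(P, k) = (-7 + P*(-3 + P))²
-36137/F(Q, 196) + 32397/(-39548) = -36137/(-7 + 121*(-3 + 121))² + 32397/(-39548) = -36137/(-7 + 121*118)² + 32397*(-1/39548) = -36137/(-7 + 14278)² - 32397/39548 = -36137/(14271²) - 32397/39548 = -36137/203661441 - 32397/39548 = -6599448850153/8054402668668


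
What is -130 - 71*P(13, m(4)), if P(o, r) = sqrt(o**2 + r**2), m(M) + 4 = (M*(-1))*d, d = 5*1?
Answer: -130 - 71*sqrt(745) ≈ -2067.9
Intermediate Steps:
d = 5
m(M) = -4 - 5*M (m(M) = -4 + (M*(-1))*5 = -4 - M*5 = -4 - 5*M)
-130 - 71*P(13, m(4)) = -130 - 71*sqrt(13**2 + (-4 - 5*4)**2) = -130 - 71*sqrt(169 + (-4 - 20)**2) = -130 - 71*sqrt(169 + (-24)**2) = -130 - 71*sqrt(169 + 576) = -130 - 71*sqrt(745)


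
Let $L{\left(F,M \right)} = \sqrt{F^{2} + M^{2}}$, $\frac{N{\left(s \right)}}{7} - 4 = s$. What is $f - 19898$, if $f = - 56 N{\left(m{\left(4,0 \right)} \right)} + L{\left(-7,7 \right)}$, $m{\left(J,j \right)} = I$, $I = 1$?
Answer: $-21858 + 7 \sqrt{2} \approx -21848.0$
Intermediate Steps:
$m{\left(J,j \right)} = 1$
$N{\left(s \right)} = 28 + 7 s$
$f = -1960 + 7 \sqrt{2}$ ($f = - 56 \left(28 + 7 \cdot 1\right) + \sqrt{\left(-7\right)^{2} + 7^{2}} = - 56 \left(28 + 7\right) + \sqrt{49 + 49} = \left(-56\right) 35 + \sqrt{98} = -1960 + 7 \sqrt{2} \approx -1950.1$)
$f - 19898 = \left(-1960 + 7 \sqrt{2}\right) - 19898 = -21858 + 7 \sqrt{2}$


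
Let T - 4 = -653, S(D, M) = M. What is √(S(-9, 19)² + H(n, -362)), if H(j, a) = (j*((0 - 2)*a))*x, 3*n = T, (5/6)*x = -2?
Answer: √9406545/5 ≈ 613.40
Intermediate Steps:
x = -12/5 (x = (6/5)*(-2) = -12/5 ≈ -2.4000)
T = -649 (T = 4 - 653 = -649)
n = -649/3 (n = (⅓)*(-649) = -649/3 ≈ -216.33)
H(j, a) = 24*a*j/5 (H(j, a) = (j*((0 - 2)*a))*(-12/5) = (j*(-2*a))*(-12/5) = -2*a*j*(-12/5) = 24*a*j/5)
√(S(-9, 19)² + H(n, -362)) = √(19² + (24/5)*(-362)*(-649/3)) = √(361 + 1879504/5) = √(1881309/5) = √9406545/5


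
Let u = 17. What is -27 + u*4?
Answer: 41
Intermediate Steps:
-27 + u*4 = -27 + 17*4 = -27 + 68 = 41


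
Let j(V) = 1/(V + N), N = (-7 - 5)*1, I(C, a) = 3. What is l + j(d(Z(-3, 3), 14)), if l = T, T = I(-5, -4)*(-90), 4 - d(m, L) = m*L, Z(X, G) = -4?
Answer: -12959/48 ≈ -269.98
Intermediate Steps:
N = -12 (N = -12*1 = -12)
d(m, L) = 4 - L*m (d(m, L) = 4 - m*L = 4 - L*m)
T = -270 (T = 3*(-90) = -270)
l = -270
j(V) = 1/(-12 + V) (j(V) = 1/(V - 12) = 1/(-12 + V))
l + j(d(Z(-3, 3), 14)) = -270 + 1/(-12 + (4 - 1*14*(-4))) = -270 + 1/(-12 + (4 + 56)) = -270 + 1/(-12 + 60) = -270 + 1/48 = -12959/48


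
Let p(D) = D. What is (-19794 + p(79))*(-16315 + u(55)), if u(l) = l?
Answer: 320565900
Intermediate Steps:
(-19794 + p(79))*(-16315 + u(55)) = (-19794 + 79)*(-16315 + 55) = -19715*(-16260) = 320565900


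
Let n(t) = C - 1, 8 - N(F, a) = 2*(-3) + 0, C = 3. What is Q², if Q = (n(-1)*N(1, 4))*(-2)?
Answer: 3136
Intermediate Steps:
N(F, a) = 14 (N(F, a) = 8 - (2*(-3) + 0) = 8 - (-6 + 0) = 8 - 1*(-6) = 8 + 6 = 14)
n(t) = 2 (n(t) = 3 - 1 = 2)
Q = -56 (Q = (2*14)*(-2) = 28*(-2) = -56)
Q² = (-56)² = 3136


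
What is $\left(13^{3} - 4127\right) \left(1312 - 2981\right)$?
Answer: $3221170$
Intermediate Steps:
$\left(13^{3} - 4127\right) \left(1312 - 2981\right) = \left(2197 - 4127\right) \left(-1669\right) = \left(-1930\right) \left(-1669\right) = 3221170$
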